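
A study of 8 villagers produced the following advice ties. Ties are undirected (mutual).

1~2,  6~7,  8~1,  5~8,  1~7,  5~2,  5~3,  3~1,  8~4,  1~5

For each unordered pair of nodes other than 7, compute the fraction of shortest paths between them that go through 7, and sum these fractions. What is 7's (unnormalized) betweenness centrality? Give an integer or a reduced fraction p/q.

6

Pairs whose geodesics pass through 7 — 4–6: 1; 6–2: 1; 6–8: 1; 6–5: 1; 6–1: 1; 6–3: 1.
All other pairs contribute 0.
Summing the contributions gives betweenness(7) = 6.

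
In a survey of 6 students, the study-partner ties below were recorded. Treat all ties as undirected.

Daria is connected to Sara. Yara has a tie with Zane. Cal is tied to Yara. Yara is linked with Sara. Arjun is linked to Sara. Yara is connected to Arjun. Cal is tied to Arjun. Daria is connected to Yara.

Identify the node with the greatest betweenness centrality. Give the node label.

Unnormalized betweenness of each node: Arjun:1/2, Cal:0, Daria:0, Sara:1/2, Yara:6, Zane:0.
Yara has the largest value, 6, making it the main broker — the node through which the most shortest paths run.

Yara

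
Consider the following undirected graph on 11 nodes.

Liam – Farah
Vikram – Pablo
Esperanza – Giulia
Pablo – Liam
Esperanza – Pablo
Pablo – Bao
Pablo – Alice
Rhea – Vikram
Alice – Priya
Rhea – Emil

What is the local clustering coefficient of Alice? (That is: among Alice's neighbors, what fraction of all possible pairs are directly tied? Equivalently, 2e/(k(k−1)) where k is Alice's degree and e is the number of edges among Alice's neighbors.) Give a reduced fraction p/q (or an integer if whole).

Alice's neighbors: Pablo and Priya (k = 2).
Possible neighbor pairs: C(2,2) = 1. Edges among them: none → e = 0.
Clustering(Alice) = 0/1.

0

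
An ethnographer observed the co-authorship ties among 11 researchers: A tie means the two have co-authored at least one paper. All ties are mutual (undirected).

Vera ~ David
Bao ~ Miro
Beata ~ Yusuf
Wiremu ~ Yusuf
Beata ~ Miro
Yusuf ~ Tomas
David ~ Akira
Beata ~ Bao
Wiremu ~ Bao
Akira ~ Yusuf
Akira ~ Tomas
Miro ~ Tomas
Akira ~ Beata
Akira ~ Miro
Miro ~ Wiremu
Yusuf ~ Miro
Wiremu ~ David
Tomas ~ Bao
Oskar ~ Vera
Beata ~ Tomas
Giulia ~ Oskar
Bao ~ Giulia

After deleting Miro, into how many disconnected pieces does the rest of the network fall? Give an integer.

1

Miro's neighbors (Akira, Bao, Beata, Tomas, Wiremu, and Yusuf) remain reachable from one another through other ties, so the rest of the network stays in one piece.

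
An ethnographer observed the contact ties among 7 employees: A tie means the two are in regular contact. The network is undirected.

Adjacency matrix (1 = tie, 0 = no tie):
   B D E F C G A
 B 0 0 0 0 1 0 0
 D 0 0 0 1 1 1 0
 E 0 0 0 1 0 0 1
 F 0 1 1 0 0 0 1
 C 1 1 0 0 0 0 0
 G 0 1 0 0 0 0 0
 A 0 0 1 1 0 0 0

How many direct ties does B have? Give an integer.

1

B is directly tied to C. That is 1 neighbor, so the degree of B is 1.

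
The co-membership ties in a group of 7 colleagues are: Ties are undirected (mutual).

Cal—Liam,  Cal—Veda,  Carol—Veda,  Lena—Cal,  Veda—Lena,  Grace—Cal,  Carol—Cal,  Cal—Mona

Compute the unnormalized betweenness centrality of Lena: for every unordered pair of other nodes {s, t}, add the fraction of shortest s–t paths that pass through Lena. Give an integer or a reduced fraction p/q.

No shortest path between any pair of other nodes passes through Lena.
Summing the contributions gives betweenness(Lena) = 0.

0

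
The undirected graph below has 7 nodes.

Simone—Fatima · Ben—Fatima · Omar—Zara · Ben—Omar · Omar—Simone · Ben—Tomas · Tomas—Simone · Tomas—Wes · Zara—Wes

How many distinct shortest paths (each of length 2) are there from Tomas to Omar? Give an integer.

The shortest distance is 2. The length-2 paths are: Tomas–Simone–Omar; Tomas–Ben–Omar.
That gives 2 distinct shortest paths.

2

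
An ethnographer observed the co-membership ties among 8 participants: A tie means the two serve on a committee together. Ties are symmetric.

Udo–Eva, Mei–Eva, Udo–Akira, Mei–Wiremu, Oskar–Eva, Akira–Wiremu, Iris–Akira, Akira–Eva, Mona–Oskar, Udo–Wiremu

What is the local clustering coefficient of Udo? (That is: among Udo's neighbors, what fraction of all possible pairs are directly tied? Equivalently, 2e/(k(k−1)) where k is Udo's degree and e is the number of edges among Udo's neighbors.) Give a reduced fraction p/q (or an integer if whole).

2/3

Udo's neighbors: Akira, Eva, and Wiremu (k = 3).
Possible neighbor pairs: C(3,2) = 3. Edges among them: Akira–Eva, Akira–Wiremu → e = 2.
Clustering(Udo) = 2/3.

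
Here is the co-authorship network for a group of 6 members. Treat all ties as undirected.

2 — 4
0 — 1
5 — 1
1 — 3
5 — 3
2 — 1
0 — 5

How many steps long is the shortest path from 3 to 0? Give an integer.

2

One shortest route is 3 – 1 – 0, which uses 2 edges, and 3 and 0 are not directly tied, so nothing shorter exists. So d(3,0) = 2.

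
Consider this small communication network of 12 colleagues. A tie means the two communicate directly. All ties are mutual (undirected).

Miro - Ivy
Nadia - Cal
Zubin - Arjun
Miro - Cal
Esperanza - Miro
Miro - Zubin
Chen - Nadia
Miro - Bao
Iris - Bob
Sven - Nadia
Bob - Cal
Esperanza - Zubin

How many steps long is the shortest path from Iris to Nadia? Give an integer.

One shortest route is Iris – Bob – Cal – Nadia, which uses 3 edges, and at distance 2 from Iris we only reach {Cal}, which does not include Nadia. So d(Iris,Nadia) = 3.

3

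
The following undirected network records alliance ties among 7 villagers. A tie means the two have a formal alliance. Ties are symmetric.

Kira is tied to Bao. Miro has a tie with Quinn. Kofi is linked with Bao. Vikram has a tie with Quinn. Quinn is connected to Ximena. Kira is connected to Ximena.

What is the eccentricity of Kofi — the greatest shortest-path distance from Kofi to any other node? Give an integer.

Distances from Kofi: Bao:1, Kira:2, Miro:5, Quinn:4, Vikram:5, Ximena:3.
The largest is 5 (to Vikram and Miro), so the eccentricity of Kofi is 5.

5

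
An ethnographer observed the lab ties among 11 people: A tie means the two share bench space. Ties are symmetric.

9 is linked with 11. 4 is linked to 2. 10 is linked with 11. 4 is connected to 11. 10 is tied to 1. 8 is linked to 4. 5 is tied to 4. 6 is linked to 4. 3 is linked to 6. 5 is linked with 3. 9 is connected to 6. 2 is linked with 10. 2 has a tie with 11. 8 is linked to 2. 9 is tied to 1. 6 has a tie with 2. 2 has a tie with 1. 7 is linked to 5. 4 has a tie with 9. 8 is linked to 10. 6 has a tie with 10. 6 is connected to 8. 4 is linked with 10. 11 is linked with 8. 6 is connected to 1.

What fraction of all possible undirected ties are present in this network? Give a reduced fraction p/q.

There are 25 edges and 11 nodes, so the maximum possible is C(11,2) = 55.
Density = 25/55 = 5/11.

5/11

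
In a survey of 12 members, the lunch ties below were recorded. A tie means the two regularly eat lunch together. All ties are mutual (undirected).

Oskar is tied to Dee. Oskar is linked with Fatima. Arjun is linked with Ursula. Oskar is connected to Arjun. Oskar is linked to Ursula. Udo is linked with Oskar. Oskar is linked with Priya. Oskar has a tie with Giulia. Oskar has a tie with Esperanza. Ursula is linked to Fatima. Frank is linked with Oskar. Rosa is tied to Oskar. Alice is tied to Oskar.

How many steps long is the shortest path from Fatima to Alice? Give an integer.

2

One shortest route is Fatima – Oskar – Alice, which uses 2 edges, and Fatima and Alice are not directly tied, so nothing shorter exists. So d(Fatima,Alice) = 2.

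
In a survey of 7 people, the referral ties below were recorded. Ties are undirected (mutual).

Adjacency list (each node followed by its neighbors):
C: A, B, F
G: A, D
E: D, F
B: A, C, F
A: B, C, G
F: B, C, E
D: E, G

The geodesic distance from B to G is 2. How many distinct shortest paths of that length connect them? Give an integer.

The shortest distance is 2, and the only length-2 path is B–A–G. So there is exactly 1 shortest path.

1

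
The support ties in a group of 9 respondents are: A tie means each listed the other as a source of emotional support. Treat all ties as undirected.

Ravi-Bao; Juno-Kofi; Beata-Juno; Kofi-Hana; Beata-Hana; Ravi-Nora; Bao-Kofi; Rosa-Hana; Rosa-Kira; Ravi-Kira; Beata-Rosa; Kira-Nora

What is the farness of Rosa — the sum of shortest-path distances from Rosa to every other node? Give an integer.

14

Distances from Rosa: Bao:3, Beata:1, Hana:1, Juno:2, Kira:1, Kofi:2, Nora:2, Ravi:2.
Sum = 3 + 1 + 1 + 2 + 1 + 2 + 2 + 2 = 14.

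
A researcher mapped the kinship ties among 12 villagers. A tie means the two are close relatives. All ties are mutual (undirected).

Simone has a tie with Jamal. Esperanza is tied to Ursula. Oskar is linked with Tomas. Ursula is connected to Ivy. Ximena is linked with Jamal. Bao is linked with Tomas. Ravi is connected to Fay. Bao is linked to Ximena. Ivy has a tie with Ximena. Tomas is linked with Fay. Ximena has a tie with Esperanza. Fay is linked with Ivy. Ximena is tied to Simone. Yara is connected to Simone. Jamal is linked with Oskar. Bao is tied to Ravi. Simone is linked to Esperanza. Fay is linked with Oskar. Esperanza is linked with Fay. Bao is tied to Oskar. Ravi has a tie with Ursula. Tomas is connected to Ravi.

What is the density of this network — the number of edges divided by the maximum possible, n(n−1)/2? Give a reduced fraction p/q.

There are 22 edges and 12 nodes, so the maximum possible is C(12,2) = 66.
Density = 22/66 = 1/3.

1/3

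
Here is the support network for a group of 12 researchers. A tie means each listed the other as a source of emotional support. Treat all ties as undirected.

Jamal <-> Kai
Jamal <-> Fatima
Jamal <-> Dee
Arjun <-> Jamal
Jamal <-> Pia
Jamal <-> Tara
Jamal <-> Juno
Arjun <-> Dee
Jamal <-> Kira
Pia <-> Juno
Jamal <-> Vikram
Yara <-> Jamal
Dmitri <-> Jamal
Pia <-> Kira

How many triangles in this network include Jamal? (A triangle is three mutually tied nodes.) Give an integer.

3

Jamal's neighbors: Arjun, Dee, Dmitri, Fatima, Juno, Kai, Kira, Pia, Tara, Vikram, and Yara.
Neighbor pairs that are themselves tied: Jamal–Arjun–Dee; Jamal–Juno–Pia; Jamal–Kira–Pia. Each forms one triangle with Jamal, for 3 in total.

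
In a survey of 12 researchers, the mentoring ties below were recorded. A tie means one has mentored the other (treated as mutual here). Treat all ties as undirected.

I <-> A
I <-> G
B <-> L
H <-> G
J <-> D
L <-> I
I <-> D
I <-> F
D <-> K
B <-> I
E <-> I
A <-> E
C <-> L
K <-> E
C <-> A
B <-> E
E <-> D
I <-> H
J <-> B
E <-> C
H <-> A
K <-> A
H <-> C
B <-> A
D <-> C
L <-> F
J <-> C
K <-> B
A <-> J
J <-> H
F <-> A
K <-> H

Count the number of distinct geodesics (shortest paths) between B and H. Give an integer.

4

The shortest distance is 2. The length-2 paths are: B–K–H; B–A–H; B–J–H; B–I–H.
That gives 4 distinct shortest paths.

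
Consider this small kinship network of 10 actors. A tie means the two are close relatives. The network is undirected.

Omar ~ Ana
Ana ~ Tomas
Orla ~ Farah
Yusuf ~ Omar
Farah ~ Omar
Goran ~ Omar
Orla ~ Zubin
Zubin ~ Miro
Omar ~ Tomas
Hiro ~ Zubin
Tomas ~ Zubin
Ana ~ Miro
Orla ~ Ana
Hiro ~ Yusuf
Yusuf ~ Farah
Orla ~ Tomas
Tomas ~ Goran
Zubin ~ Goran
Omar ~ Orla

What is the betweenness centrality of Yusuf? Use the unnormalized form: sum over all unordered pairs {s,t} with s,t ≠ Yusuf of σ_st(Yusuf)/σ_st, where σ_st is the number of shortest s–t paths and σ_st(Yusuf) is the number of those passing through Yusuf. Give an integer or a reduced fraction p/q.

Pairs whose geodesics pass through Yusuf — Omar–Hiro: 1; Farah–Hiro: 1; Hiro–Ana: 1/4.
All other pairs contribute 0.
Summing the contributions gives betweenness(Yusuf) = 9/4.

9/4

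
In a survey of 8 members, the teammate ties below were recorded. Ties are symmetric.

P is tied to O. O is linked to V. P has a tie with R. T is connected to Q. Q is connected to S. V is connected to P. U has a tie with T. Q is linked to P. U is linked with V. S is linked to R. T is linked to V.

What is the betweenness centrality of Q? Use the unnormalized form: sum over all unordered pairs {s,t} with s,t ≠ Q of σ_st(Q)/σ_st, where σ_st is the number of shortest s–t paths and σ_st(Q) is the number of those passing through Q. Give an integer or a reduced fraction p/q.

Pairs whose geodesics pass through Q — T–S: 1; T–R: 2/3; T–P: 1/2; S–P: 1/2; S–O: 1/2; S–V: 2/3; S–U: 1.
All other pairs contribute 0.
Summing the contributions gives betweenness(Q) = 29/6.

29/6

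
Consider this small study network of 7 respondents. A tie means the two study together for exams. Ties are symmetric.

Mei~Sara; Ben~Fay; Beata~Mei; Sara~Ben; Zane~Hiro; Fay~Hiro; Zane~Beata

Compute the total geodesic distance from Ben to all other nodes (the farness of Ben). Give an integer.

Distances from Ben: Beata:3, Fay:1, Hiro:2, Mei:2, Sara:1, Zane:3.
Sum = 3 + 1 + 2 + 2 + 1 + 3 = 12.

12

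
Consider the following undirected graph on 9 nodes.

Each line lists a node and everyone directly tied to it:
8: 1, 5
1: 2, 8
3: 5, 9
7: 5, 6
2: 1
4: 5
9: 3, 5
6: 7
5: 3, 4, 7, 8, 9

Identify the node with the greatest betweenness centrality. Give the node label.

Unnormalized betweenness of each node: 1:7, 2:0, 3:0, 4:0, 5:23, 6:0, 7:7, 8:12, 9:0.
5 has the largest value, 23, making it the main broker — the node through which the most shortest paths run.

5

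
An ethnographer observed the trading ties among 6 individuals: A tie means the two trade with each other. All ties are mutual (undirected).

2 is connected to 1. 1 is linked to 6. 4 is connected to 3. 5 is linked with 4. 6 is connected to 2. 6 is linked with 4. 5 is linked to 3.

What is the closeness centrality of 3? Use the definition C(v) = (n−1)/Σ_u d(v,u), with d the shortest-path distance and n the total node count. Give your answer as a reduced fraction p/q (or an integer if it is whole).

1/2

Distances from 3: 1:3, 2:3, 4:1, 5:1, 6:2. Sum = 10.
n = 6, so closeness = 5/10 = 1/2.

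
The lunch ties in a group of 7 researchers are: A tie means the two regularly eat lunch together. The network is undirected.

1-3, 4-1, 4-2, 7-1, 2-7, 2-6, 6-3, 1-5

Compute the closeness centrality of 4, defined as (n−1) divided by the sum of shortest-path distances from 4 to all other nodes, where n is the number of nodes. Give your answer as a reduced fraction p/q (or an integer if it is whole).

3/5

Distances from 4: 1:1, 2:1, 3:2, 5:2, 6:2, 7:2. Sum = 10.
n = 7, so closeness = 6/10 = 3/5.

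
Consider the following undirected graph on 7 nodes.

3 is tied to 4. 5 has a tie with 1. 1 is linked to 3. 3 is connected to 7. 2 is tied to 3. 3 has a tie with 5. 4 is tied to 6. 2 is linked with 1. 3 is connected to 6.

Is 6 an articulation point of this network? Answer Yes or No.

Even without 6, every remaining node can still reach every other (the residual graph is connected), so 6 is not a cut vertex.

No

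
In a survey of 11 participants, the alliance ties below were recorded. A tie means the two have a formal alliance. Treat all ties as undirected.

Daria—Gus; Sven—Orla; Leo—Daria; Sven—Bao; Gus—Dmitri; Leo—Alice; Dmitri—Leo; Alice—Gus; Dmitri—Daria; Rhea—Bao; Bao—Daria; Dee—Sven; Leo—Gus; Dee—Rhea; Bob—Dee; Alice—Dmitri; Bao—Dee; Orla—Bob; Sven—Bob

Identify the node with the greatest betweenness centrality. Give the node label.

Unnormalized betweenness of each node: Alice:0, Bao:155/6, Bob:5/6, Daria:24, Dee:31/6, Dmitri:7/3, Gus:7/3, Leo:7/3, Orla:0, Rhea:0, Sven:61/6.
Bao has the largest value, 155/6, making it the main broker — the node through which the most shortest paths run.

Bao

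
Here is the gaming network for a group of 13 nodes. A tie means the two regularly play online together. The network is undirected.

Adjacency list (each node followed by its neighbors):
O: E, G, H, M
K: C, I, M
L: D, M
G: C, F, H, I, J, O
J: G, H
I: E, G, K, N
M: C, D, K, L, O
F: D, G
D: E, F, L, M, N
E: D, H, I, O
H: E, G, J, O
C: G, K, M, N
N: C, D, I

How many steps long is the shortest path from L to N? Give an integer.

One shortest route is L – D – N, which uses 2 edges, and L and N are not directly tied, so nothing shorter exists. So d(L,N) = 2.

2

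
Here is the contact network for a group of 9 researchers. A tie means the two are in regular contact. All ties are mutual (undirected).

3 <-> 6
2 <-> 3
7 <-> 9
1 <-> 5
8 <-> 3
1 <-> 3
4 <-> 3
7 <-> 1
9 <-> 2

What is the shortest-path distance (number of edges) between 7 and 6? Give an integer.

3

One shortest route is 7 – 1 – 3 – 6, which uses 3 edges, and at distance 2 from 7 we only reach {2, 3, 5}, which does not include 6. So d(7,6) = 3.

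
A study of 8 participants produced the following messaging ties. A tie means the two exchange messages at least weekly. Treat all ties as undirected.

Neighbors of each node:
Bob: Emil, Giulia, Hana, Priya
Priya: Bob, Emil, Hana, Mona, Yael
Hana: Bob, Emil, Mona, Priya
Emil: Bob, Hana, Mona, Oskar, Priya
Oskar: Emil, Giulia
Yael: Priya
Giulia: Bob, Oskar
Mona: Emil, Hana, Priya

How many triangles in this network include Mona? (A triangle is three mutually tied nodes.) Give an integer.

Mona's neighbors: Emil, Hana, and Priya.
Neighbor pairs that are themselves tied: Mona–Emil–Hana; Mona–Emil–Priya; Mona–Hana–Priya. Each forms one triangle with Mona, for 3 in total.

3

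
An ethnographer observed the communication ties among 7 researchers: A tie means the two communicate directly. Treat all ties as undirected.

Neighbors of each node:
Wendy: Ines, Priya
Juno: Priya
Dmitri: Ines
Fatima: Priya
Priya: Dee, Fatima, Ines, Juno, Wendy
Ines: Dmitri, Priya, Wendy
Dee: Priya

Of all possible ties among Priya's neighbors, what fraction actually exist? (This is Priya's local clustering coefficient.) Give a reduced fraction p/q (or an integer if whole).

1/10

Priya's neighbors: Dee, Fatima, Ines, Juno, and Wendy (k = 5).
Possible neighbor pairs: C(5,2) = 10. Edges among them: Ines–Wendy → e = 1.
Clustering(Priya) = 1/10.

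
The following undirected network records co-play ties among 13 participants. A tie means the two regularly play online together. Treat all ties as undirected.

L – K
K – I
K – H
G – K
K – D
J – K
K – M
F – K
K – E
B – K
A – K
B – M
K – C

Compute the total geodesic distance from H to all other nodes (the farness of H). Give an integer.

Distances from H: A:2, B:2, C:2, D:2, E:2, F:2, G:2, I:2, J:2, K:1, L:2, M:2.
Sum = 2 + 2 + 2 + 2 + 2 + 2 + 2 + 2 + 2 + 1 + 2 + 2 = 23.

23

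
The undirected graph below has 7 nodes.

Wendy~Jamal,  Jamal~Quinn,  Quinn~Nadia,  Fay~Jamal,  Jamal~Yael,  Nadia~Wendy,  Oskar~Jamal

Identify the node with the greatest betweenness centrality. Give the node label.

Jamal

Unnormalized betweenness of each node: Fay:0, Jamal:25/2, Nadia:1/2, Oskar:0, Quinn:2, Wendy:2, Yael:0.
Jamal has the largest value, 25/2, making it the main broker — the node through which the most shortest paths run.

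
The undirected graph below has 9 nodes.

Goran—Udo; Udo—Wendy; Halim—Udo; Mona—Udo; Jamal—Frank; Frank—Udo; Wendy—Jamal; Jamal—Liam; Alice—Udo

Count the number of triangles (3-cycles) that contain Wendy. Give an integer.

0

Wendy's neighbors are Jamal and Udo, but none of them are tied to each other, so no triangle contains Wendy.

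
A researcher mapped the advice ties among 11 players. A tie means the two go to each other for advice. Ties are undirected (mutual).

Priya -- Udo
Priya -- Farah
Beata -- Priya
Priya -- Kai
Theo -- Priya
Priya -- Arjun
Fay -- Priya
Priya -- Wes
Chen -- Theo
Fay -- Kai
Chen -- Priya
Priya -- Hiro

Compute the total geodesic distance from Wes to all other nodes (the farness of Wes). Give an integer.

19

Distances from Wes: Arjun:2, Beata:2, Chen:2, Farah:2, Fay:2, Hiro:2, Kai:2, Priya:1, Theo:2, Udo:2.
Sum = 2 + 2 + 2 + 2 + 2 + 2 + 2 + 1 + 2 + 2 = 19.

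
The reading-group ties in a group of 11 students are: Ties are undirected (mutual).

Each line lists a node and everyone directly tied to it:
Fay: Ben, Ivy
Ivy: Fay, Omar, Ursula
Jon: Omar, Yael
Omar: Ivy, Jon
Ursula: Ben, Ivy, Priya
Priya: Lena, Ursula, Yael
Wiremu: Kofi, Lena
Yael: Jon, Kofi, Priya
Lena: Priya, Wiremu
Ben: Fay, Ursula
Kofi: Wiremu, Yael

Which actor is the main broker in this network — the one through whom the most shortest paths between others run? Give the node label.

Priya

Unnormalized betweenness of each node: Ben:8/3, Fay:4/3, Ivy:19/2, Jon:17/3, Kofi:3, Lena:5, Omar:29/6, Priya:109/6, Ursula:16, Wiremu:1, Yael:77/6.
Priya has the largest value, 109/6, making it the main broker — the node through which the most shortest paths run.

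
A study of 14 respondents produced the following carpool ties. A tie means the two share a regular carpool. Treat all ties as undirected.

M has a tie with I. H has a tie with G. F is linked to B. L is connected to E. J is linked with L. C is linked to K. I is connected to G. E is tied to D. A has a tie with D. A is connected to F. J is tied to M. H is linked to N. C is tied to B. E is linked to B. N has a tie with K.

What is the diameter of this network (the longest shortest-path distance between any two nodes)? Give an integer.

7

Eccentricity of each node (its greatest distance to any other): A:7, B:5, C:5, D:6, E:5, F:6, G:7, H:6, I:6, J:5, K:5, L:5, M:5, N:5.
The maximum eccentricity is 7, realized for instance by the pair A–G via A – F – B – C – K – N – H – G. So the diameter is 7.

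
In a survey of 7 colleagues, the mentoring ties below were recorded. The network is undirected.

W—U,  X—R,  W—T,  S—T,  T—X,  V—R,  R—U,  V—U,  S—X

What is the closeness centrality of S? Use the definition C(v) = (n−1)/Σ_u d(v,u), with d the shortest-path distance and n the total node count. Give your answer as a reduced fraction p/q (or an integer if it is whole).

1/2

Distances from S: R:2, T:1, U:3, V:3, W:2, X:1. Sum = 12.
n = 7, so closeness = 6/12 = 1/2.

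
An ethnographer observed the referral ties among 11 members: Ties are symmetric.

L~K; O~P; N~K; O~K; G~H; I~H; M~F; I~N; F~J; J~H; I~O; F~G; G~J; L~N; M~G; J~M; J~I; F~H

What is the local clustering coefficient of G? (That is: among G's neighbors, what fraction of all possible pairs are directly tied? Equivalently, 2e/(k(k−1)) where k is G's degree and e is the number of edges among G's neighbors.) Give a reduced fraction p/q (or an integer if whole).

G's neighbors: F, H, J, and M (k = 4).
Possible neighbor pairs: C(4,2) = 6. Edges among them: F–H, F–J, F–M, H–J, J–M → e = 5.
Clustering(G) = 5/6.

5/6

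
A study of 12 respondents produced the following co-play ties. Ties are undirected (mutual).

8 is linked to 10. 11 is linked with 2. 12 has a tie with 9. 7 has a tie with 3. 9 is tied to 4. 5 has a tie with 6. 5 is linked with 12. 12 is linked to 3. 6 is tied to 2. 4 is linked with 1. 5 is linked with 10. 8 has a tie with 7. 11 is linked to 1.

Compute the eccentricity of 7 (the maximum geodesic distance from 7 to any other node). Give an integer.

6

Distances from 7: 1:5, 2:5, 3:1, 4:4, 5:3, 6:4, 8:1, 9:3, 10:2, 11:6, 12:2.
The largest is 6 (to 11), so the eccentricity of 7 is 6.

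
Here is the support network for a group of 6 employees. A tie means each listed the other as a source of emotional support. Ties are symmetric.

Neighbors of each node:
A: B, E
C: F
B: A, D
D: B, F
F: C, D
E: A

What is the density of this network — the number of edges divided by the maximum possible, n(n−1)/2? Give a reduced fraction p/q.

There are 5 edges and 6 nodes, so the maximum possible is C(6,2) = 15.
Density = 5/15 = 1/3.

1/3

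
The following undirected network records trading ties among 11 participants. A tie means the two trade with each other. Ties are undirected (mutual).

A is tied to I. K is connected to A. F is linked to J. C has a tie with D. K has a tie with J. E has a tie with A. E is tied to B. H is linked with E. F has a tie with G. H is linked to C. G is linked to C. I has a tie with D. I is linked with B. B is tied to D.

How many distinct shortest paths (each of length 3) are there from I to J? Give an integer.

The shortest distance is 3, and the only length-3 path is I–A–K–J. So there is exactly 1 shortest path.

1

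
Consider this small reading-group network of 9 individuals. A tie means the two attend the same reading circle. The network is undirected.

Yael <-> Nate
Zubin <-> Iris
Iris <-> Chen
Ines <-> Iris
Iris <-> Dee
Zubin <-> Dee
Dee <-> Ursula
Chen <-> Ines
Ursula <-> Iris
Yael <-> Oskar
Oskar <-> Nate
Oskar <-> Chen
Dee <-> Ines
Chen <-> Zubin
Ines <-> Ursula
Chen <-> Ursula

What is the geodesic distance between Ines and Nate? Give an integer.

One shortest route is Ines – Chen – Oskar – Nate, which uses 3 edges, and at distance 2 from Ines we only reach {Oskar, Zubin}, which does not include Nate. So d(Ines,Nate) = 3.

3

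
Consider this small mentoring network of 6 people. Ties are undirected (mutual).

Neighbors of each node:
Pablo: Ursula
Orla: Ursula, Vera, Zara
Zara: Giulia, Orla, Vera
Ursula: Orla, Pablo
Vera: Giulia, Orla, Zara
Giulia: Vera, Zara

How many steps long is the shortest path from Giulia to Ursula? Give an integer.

One shortest route is Giulia – Zara – Orla – Ursula, which uses 3 edges, and at distance 2 from Giulia we only reach {Orla}, which does not include Ursula. So d(Giulia,Ursula) = 3.

3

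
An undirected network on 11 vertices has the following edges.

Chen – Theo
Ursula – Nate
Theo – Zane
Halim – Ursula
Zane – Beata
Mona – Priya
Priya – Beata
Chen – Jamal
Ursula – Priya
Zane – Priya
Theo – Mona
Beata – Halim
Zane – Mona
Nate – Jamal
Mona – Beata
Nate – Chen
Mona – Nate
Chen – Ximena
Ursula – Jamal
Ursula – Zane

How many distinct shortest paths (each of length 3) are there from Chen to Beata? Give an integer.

The shortest distance is 3. The length-3 paths are: Chen–Nate–Mona–Beata; Chen–Theo–Mona–Beata; Chen–Theo–Zane–Beata.
That gives 3 distinct shortest paths.

3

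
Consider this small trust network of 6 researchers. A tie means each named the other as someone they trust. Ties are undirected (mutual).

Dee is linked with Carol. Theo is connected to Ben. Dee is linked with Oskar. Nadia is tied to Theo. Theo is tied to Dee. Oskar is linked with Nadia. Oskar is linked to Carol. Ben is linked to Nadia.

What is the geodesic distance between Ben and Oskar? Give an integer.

2

One shortest route is Ben – Nadia – Oskar, which uses 2 edges, and Ben and Oskar are not directly tied, so nothing shorter exists. So d(Ben,Oskar) = 2.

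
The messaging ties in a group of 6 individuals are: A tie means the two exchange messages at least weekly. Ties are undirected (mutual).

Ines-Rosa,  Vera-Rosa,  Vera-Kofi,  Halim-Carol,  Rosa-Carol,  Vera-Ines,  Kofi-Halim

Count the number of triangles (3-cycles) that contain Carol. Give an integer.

Carol's neighbors are Halim and Rosa, but none of them are tied to each other, so no triangle contains Carol.

0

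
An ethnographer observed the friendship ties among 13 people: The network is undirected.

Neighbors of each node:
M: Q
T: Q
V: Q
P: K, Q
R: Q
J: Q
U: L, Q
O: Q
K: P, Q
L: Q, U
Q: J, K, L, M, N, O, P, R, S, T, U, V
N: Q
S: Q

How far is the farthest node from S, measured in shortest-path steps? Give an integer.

Distances from S: J:2, K:2, L:2, M:2, N:2, O:2, P:2, Q:1, R:2, T:2, U:2, V:2.
The largest is 2 (to R, M, T, N, U, J, P, L, K, O, and V), so the eccentricity of S is 2.

2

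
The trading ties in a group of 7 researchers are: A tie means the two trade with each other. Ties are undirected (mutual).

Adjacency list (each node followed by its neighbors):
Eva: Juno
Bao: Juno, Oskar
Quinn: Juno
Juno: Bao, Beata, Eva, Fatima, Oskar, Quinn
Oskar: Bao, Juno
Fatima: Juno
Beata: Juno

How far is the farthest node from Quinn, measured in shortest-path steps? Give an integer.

2

Distances from Quinn: Bao:2, Beata:2, Eva:2, Fatima:2, Juno:1, Oskar:2.
The largest is 2 (to Bao, Eva, Beata, Oskar, and Fatima), so the eccentricity of Quinn is 2.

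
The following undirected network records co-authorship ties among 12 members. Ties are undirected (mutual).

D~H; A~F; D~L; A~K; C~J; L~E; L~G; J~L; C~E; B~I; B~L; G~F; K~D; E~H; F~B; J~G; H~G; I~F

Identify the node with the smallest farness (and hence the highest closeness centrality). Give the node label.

Farness (sum of distances to all others) for each node — A:27, B:22, C:29, D:22, E:24, F:21, G:19, H:22, I:27, J:22, K:27, L:18.
The smallest farness is 18, for L, so L has the highest closeness.

L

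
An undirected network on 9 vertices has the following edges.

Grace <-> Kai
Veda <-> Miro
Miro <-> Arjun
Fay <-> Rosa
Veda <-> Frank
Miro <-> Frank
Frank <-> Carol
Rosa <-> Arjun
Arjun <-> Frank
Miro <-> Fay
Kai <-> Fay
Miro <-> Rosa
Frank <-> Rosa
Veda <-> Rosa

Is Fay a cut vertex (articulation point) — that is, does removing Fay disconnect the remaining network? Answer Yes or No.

Yes

Removing Fay leaves {Arjun, Carol, Frank, Miro, Rosa, and Veda} with no path to {Grace and Kai}, so the network splits into 2 components. Fay is a cut vertex.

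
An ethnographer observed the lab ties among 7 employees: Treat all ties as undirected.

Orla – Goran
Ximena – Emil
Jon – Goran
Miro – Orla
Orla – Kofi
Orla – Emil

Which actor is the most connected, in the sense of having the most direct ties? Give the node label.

Orla

Degrees — Emil:2, Goran:2, Jon:1, Kofi:1, Miro:1, Orla:4, Ximena:1.
The maximum is 4, attained only by Orla.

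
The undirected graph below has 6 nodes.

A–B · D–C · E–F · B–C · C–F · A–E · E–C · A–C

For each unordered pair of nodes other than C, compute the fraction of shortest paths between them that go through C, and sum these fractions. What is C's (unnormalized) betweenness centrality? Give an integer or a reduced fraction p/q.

6

Pairs whose geodesics pass through C — A–D: 1; A–F: 1/2; E–B: 1/2; E–D: 1; B–D: 1; B–F: 1; D–F: 1.
All other pairs contribute 0.
Summing the contributions gives betweenness(C) = 6.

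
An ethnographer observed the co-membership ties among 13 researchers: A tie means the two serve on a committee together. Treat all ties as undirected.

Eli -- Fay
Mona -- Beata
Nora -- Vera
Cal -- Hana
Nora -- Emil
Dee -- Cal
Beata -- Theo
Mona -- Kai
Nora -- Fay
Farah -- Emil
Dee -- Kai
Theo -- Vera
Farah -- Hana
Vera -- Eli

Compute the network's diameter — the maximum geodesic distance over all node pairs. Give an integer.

6

Eccentricity of each node (its greatest distance to any other): Beata:5, Cal:6, Dee:6, Eli:6, Emil:5, Farah:5, Fay:6, Hana:5, Kai:6, Mona:5, Nora:5, Theo:5, Vera:5.
The maximum eccentricity is 6, realized for instance by the pair Fay–Kai via Fay – Nora – Vera – Theo – Beata – Mona – Kai. So the diameter is 6.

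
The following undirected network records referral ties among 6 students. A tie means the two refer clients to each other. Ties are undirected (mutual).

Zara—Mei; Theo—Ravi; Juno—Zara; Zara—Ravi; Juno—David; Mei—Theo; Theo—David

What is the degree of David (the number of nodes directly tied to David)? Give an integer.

David is directly tied to Juno and Theo. That is 2 neighbors, so the degree of David is 2.

2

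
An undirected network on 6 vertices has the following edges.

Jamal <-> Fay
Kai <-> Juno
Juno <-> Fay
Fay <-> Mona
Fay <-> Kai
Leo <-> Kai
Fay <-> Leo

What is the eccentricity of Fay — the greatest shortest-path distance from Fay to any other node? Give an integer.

1

Distances from Fay: Jamal:1, Juno:1, Kai:1, Leo:1, Mona:1.
The largest is 1 (to Kai, Mona, Juno, Jamal, and Leo), so the eccentricity of Fay is 1.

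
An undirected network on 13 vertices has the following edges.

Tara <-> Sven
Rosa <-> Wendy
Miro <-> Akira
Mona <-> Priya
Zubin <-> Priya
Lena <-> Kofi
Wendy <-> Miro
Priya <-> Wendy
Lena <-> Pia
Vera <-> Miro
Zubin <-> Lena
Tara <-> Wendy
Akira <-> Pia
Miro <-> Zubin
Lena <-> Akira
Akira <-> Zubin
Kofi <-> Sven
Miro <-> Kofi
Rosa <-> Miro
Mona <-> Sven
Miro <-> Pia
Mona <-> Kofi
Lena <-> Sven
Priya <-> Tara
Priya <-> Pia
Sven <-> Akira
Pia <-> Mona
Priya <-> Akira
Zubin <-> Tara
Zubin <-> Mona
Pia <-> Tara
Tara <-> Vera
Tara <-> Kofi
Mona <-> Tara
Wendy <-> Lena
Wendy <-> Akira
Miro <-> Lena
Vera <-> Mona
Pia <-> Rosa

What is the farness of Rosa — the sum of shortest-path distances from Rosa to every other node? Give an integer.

22

Distances from Rosa: Akira:2, Kofi:2, Lena:2, Miro:1, Mona:2, Pia:1, Priya:2, Sven:3, Tara:2, Vera:2, Wendy:1, Zubin:2.
Sum = 2 + 2 + 2 + 1 + 2 + 1 + 2 + 3 + 2 + 2 + 1 + 2 = 22.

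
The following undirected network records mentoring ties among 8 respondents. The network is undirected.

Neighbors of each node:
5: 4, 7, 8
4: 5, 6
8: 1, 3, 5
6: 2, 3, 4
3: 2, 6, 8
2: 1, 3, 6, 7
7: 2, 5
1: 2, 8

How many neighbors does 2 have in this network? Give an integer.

2 is directly tied to 1, 3, 6, and 7. That is 4 neighbors, so the degree of 2 is 4.

4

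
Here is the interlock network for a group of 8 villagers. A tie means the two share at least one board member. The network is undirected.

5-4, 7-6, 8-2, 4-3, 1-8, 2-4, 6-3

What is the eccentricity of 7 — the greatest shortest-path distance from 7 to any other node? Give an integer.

6

Distances from 7: 1:6, 2:4, 3:2, 4:3, 5:4, 6:1, 8:5.
The largest is 6 (to 1), so the eccentricity of 7 is 6.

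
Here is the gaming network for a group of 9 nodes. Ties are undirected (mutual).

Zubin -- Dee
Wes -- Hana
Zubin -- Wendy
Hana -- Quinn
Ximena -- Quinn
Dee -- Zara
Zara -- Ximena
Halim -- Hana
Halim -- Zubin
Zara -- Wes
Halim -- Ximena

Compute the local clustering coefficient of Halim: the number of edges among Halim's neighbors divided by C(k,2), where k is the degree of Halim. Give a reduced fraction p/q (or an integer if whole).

0

Halim's neighbors: Hana, Ximena, and Zubin (k = 3).
Possible neighbor pairs: C(3,2) = 3. Edges among them: none → e = 0.
Clustering(Halim) = 0/3 = 0.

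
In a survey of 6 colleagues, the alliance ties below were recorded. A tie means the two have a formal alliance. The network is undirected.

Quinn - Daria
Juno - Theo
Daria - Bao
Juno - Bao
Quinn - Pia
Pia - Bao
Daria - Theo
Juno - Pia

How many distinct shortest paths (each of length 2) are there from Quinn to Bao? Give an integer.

The shortest distance is 2. The length-2 paths are: Quinn–Pia–Bao; Quinn–Daria–Bao.
That gives 2 distinct shortest paths.

2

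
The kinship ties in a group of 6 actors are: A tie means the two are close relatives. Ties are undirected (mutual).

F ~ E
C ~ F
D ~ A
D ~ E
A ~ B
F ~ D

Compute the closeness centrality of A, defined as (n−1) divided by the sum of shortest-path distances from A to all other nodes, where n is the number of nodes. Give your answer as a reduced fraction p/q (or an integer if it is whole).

5/9

Distances from A: B:1, C:3, D:1, E:2, F:2. Sum = 9.
n = 6, so closeness = 5/9.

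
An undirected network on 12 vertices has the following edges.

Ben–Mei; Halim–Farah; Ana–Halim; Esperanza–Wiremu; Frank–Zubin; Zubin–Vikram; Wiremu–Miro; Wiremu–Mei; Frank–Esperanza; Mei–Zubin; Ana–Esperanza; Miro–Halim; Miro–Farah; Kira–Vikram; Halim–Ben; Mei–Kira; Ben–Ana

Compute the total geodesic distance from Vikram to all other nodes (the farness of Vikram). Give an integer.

32

Distances from Vikram: Ana:4, Ben:3, Esperanza:3, Farah:5, Frank:2, Halim:4, Kira:1, Mei:2, Miro:4, Wiremu:3, Zubin:1.
Sum = 4 + 3 + 3 + 5 + 2 + 4 + 1 + 2 + 4 + 3 + 1 = 32.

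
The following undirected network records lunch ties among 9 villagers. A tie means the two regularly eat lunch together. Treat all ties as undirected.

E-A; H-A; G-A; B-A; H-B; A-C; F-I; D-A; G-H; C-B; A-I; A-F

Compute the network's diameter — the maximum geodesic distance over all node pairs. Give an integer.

Eccentricity of each node (its greatest distance to any other): A:1, B:2, C:2, D:2, E:2, F:2, G:2, H:2, I:2.
The maximum eccentricity is 2, realized for instance by the pair E–G via E – A – G. So the diameter is 2.

2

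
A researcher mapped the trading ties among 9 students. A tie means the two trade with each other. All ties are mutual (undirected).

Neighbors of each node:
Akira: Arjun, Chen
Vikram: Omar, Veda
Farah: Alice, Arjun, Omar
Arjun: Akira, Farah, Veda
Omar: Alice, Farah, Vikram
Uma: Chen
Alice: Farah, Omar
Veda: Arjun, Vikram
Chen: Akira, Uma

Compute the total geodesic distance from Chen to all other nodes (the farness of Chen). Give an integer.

Distances from Chen: Akira:1, Alice:4, Arjun:2, Farah:3, Omar:4, Uma:1, Veda:3, Vikram:4.
Sum = 1 + 4 + 2 + 3 + 4 + 1 + 3 + 4 = 22.

22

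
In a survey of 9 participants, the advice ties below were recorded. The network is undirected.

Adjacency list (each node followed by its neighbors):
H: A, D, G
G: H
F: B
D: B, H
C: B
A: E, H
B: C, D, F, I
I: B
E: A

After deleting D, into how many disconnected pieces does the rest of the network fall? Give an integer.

Without D, the remaining ties split the others into: {A, E, G, H}; {B, C, F, I}.
That's 2 separate components.

2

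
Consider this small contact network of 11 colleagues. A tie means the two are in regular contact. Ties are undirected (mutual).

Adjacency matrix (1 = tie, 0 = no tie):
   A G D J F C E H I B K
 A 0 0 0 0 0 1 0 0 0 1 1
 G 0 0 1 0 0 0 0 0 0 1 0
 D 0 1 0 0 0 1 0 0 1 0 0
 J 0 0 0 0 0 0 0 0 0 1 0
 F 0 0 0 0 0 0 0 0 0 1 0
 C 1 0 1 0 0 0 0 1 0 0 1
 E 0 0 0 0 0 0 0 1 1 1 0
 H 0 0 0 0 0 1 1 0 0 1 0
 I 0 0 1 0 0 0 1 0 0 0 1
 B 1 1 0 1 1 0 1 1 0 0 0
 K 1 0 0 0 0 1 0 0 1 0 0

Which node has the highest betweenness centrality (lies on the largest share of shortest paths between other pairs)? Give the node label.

Unnormalized betweenness of each node: A:29/6, B:131/6, C:13/3, D:19/6, E:4, F:0, G:3, H:5/2, I:17/6, J:0, K:3/2.
B has the largest value, 131/6, making it the main broker — the node through which the most shortest paths run.

B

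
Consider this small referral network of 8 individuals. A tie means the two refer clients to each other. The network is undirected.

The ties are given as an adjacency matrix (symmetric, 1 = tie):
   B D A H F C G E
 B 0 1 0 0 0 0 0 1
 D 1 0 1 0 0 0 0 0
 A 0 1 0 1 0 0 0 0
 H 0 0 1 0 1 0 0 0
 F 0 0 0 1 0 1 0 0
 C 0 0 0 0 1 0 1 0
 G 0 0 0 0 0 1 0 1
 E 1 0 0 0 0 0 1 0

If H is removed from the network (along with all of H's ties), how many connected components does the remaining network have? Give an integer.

H's neighbors (A and F) remain reachable from one another through other ties, so the rest of the network stays in one piece.

1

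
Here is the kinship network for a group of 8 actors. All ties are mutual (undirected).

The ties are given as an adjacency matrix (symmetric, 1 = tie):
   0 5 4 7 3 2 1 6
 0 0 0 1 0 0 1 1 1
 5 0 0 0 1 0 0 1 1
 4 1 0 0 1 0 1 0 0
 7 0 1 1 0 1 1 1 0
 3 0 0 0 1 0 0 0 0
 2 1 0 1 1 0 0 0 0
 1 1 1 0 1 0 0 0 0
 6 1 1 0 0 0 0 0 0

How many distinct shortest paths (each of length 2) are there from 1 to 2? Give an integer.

The shortest distance is 2. The length-2 paths are: 1–0–2; 1–7–2.
That gives 2 distinct shortest paths.

2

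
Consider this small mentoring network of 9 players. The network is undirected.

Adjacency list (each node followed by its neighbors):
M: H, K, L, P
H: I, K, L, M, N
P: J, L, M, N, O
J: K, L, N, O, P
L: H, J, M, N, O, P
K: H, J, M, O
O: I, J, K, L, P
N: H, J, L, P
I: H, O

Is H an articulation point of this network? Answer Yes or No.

Even without H, every remaining node can still reach every other (the residual graph is connected), so H is not a cut vertex.

No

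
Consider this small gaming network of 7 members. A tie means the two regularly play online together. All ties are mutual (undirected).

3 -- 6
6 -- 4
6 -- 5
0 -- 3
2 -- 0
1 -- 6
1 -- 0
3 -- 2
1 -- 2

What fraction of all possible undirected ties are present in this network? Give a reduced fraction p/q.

3/7

There are 9 edges and 7 nodes, so the maximum possible is C(7,2) = 21.
Density = 9/21 = 3/7.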